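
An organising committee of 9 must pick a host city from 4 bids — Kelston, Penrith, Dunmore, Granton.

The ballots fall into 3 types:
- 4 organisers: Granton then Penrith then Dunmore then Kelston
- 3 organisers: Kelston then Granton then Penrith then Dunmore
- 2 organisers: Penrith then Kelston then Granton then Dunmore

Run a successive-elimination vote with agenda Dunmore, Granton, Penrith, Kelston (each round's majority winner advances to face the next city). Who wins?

Round 1: Dunmore vs Granton — 0–9, Granton advances.
Round 2: Granton vs Penrith — 7–2, Granton advances.
Round 3: Granton vs Kelston — 4–5, Kelston advances.
The agenda winner is Kelston.

Kelston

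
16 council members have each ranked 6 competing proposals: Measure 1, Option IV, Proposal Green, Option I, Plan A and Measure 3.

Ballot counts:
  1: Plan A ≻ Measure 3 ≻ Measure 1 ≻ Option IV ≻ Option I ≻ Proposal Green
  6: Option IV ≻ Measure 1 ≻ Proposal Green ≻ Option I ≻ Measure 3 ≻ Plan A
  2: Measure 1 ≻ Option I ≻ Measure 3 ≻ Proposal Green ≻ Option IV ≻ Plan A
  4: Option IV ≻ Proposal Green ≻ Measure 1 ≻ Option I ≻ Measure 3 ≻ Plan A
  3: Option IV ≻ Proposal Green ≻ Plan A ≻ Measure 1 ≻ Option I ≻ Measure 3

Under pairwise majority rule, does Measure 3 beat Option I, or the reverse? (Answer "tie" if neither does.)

Ballots ranking Measure 3 above Option I: 1.
Ballots ranking Option I above Measure 3: 16 − 1 = 15.
Option I wins the head-to-head 15–1.

Option I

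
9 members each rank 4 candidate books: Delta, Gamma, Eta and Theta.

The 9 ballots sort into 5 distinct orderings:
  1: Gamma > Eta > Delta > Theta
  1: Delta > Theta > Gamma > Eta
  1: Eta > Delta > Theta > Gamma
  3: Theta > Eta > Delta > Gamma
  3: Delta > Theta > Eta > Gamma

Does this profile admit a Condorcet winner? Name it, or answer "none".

none

Check each pair by majority over 9 ballots:
Delta vs Gamma: Delta, 8–1.
Delta vs Eta: Eta, 5–4.
Delta vs Theta: 6 to 3, Delta.
Gamma vs Eta: Eta wins 7–2.
Gamma–Theta: Theta 8–1.
Eta vs Theta: Theta wins 7–2.
Every book loses at least once (Delta loses to Eta; Gamma loses to Delta; Eta loses to Theta; Theta loses to Delta). The majority relation contains the cycle Delta → Theta → Eta → Delta, so there is no Condorcet winner.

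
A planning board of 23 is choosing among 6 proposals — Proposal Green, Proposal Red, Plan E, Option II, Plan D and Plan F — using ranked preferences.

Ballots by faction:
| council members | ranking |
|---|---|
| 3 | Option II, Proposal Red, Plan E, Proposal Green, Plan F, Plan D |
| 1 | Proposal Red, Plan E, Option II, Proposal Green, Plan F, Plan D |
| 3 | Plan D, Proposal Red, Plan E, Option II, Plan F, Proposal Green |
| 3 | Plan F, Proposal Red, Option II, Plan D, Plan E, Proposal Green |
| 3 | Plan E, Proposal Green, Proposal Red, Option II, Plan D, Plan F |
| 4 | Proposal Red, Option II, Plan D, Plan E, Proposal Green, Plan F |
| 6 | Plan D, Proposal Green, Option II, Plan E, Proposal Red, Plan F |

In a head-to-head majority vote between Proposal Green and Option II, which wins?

Ballots ranking Proposal Green above Option II: 3 + 6 = 9.
Ballots ranking Option II above Proposal Green: 23 − 9 = 14.
Option II wins the head-to-head 14–9.

Option II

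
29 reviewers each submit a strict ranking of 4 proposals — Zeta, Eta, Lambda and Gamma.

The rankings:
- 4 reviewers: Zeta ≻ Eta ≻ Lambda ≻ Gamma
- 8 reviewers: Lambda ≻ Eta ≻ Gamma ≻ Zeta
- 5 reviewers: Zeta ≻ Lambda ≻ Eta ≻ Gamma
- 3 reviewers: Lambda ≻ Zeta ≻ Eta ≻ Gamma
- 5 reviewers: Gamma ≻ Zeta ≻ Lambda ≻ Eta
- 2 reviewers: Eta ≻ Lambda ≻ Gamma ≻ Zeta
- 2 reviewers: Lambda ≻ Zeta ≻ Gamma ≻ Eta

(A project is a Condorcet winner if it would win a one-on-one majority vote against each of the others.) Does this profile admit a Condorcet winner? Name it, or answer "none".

Head-to-head results (29 reviewers):
Zeta vs Eta: Zeta wins 19–10.
Zeta–Lambda: Lambda 15–14.
Zeta–Gamma: Gamma 15–14.
Eta vs Lambda: Lambda wins 23–6.
Eta vs Gamma: Eta, 22–7.
Lambda vs Gamma: Lambda wins 24–5.
Lambda defeats every rival head-to-head and is the Condorcet winner.

Lambda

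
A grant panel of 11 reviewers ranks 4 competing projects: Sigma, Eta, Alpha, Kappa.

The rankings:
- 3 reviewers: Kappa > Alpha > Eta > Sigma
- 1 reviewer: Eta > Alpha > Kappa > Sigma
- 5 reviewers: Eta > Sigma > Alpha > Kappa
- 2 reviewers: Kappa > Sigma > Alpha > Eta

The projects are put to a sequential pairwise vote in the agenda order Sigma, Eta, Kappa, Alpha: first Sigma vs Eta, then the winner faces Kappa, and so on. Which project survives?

Eta

Round 1: Sigma vs Eta — 2–9, Eta advances.
Round 2: Eta vs Kappa — 6–5, Eta advances.
Round 3: Eta vs Alpha — 6–5, Eta advances.
Eta survives the agenda.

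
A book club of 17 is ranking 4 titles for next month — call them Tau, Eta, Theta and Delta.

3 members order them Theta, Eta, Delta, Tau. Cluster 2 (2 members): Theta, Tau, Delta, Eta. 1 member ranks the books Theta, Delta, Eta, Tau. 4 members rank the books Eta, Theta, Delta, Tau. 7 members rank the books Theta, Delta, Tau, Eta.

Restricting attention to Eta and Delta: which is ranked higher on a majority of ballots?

Ballots ranking Eta above Delta: 3 + 4 = 7.
Ballots ranking Delta above Eta: 17 − 7 = 10.
Delta wins the head-to-head 10–7.

Delta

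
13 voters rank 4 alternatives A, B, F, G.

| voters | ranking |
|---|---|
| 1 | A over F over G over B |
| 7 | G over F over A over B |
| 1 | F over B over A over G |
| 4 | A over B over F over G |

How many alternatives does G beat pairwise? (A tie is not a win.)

3

G against each rival (13 voters):
G–A: G 7–6.
G vs B: 1+7 = 8 for G, 5 for B — G by 8–5.
G vs F: 7 for G, 6 for F — G by 7–6.
G beats A, B, F — 3 pairwise wins.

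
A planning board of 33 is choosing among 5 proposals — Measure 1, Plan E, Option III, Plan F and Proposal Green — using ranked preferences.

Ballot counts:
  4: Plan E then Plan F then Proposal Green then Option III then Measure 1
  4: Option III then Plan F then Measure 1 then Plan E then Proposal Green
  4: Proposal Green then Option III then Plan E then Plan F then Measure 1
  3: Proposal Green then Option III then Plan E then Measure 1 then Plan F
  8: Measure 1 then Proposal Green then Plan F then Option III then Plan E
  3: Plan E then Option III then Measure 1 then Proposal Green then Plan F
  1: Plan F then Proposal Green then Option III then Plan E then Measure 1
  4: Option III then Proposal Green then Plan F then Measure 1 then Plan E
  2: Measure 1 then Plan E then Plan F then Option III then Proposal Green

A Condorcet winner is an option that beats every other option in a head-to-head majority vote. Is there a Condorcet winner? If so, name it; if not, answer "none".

none

Head-to-head results (33 council members):
Measure 1 vs Plan E: 4+8+4+2 = 18 for Measure 1, 15 for Plan E — Measure 1 by 18–15.
Measure 1 vs Option III: 10 to 23, Option III.
Measure 1 vs Plan F: 16 to 17, Plan F.
Measure 1 vs Proposal Green: 4+8+3+2 = 17 for Measure 1, 16 for Proposal Green — Measure 1 by 17–16.
Plan E vs Option III: Plan E preferred on 4+3+2 = 9 ballots; Option III wins 24–9.
Plan E vs Plan F: 4+4+3+3+2 = 16 for Plan E, 17 for Plan F — Plan F by 17–16.
Plan E vs Proposal Green: 4+4+3+2 = 13 for Plan E, 20 for Proposal Green — Proposal Green by 20–13.
Option III vs Plan F: Option III preferred on 4+4+3+3+4 = 18 ballots; Option III wins 18–15.
Option III vs Proposal Green: Option III is ranked higher on 4+3+4+2 = 13 ballots, Proposal Green on 20. Proposal Green wins 20–13.
Plan F vs Proposal Green: 4+4+1+2 = 11 for Plan F, 22 for Proposal Green — Proposal Green by 22–11.
Every option loses at least once (Measure 1 loses to Option III; Plan E loses to Measure 1; Option III loses to Proposal Green; Plan F loses to Option III; Proposal Green loses to Measure 1). The majority relation contains the cycle Measure 1 > Proposal Green > Option III > Measure 1, so there is no Condorcet winner.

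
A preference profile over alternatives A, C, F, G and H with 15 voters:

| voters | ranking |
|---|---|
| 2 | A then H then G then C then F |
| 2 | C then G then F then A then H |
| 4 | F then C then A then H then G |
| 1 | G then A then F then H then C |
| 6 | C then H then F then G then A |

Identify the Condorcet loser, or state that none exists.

Pairwise majorities:
A vs C: A is ranked higher on 2+1 = 3 ballots, C on 12. C wins 12–3.
A vs F: A is ranked higher on 2+1 = 3 ballots, F on 12. F wins 12–3.
A–G: G 9–6.
A vs H: A wins 9–6.
C vs F: C preferred on 2+2+6 = 10 ballots; C wins 10–5.
C–G: C 12–3.
C vs H: C is ranked higher on 2+4+6 = 12 ballots, H on 3. C wins 12–3.
F vs G: F preferred on 4+6 = 10 ballots; F wins 10–5.
F vs H: H, 8–7.
G–H: H 12–3.
Every alternative wins at least one matchup (A beats H; C beats A; F beats A; G beats A; H beats F), so there is no Condorcet loser.

none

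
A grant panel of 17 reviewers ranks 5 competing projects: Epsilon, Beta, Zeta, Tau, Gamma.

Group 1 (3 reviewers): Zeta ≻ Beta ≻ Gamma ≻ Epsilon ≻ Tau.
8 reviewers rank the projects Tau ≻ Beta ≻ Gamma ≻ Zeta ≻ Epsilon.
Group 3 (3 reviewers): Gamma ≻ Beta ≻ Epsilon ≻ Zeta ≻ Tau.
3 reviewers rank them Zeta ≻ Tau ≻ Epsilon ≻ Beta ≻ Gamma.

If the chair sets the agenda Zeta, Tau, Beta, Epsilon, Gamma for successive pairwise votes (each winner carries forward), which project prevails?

Round 1: Zeta vs Tau — 9–8, Zeta advances.
Round 2: Zeta vs Beta — 6–11, Beta advances.
Round 3: Beta vs Epsilon — 14–3, Beta advances.
Round 4: Beta vs Gamma — 14–3, Beta advances.
The agenda winner is Beta.

Beta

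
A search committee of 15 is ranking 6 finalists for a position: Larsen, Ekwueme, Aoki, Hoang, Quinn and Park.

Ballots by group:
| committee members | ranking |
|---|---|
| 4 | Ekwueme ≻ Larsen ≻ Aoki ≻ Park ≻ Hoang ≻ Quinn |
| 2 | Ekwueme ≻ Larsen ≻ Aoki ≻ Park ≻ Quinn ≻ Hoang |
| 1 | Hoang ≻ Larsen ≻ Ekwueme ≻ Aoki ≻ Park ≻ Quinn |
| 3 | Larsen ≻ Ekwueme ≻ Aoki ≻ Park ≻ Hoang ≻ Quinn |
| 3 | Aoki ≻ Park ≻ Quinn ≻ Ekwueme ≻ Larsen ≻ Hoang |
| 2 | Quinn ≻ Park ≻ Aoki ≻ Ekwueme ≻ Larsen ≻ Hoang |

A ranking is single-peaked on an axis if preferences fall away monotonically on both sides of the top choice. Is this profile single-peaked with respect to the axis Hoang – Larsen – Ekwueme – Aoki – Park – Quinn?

yes

Axis positions: Hoang=1, Larsen=2, Ekwueme=3, Aoki=4, Park=5, Quinn=6.
Group 1 (peak Ekwueme at position 3): ranking walks positions 3-2-4-5-1-6, expanding outward from the peak — single-peaked.
Group 2 (peak Ekwueme at position 3): ranking walks positions 3-2-4-5-6-1, expanding outward from the peak — single-peaked.
Group 3 (peak Hoang at position 1): ranking walks positions 1-2-3-4-5-6, expanding outward from the peak — single-peaked.
Group 4 (peak Larsen at position 2): ranking walks positions 2-3-4-5-1-6, expanding outward from the peak — single-peaked.
Group 5 (peak Aoki at position 4): ranking walks positions 4-5-6-3-2-1, expanding outward from the peak — single-peaked.
Group 6 (peak Quinn at position 6): ranking walks positions 6-5-4-3-2-1, expanding outward from the peak — single-peaked.
Every ranking is single-peaked on this axis.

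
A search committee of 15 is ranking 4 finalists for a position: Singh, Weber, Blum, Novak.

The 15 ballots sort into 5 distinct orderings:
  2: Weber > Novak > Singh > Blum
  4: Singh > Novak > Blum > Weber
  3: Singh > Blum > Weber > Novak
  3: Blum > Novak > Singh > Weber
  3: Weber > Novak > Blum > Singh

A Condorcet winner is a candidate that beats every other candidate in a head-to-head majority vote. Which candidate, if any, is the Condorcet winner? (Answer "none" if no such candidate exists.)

none

Check each pair by majority over 15 ballots:
Singh vs Weber: Singh preferred on 4+3+3 = 10 ballots; Singh wins 10–5.
Singh vs Blum: Singh is ranked higher on 2+4+3 = 9 ballots, Blum on 6. Singh wins 9–6.
Singh vs Novak: Novak, 8–7.
Weber vs Blum: Weber preferred on 2+3 = 5 ballots; Blum wins 10–5.
Weber vs Novak: Weber, 8–7.
Blum vs Novak: Novak, 9–6.
Every candidate loses at least once (Singh loses to Novak; Weber loses to Singh; Blum loses to Singh; Novak loses to Weber). The majority relation contains the cycle Singh → Weber → Novak → Singh, so there is no Condorcet winner.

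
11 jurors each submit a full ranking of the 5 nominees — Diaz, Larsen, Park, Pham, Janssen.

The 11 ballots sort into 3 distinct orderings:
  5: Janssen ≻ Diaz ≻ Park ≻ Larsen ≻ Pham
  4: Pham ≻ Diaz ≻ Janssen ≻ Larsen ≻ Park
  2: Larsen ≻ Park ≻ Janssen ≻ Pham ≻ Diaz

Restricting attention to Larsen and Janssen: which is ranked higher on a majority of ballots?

Janssen

Ballots ranking Larsen above Janssen: 2.
Ballots ranking Janssen above Larsen: 11 − 2 = 9.
Janssen wins the head-to-head 9–2.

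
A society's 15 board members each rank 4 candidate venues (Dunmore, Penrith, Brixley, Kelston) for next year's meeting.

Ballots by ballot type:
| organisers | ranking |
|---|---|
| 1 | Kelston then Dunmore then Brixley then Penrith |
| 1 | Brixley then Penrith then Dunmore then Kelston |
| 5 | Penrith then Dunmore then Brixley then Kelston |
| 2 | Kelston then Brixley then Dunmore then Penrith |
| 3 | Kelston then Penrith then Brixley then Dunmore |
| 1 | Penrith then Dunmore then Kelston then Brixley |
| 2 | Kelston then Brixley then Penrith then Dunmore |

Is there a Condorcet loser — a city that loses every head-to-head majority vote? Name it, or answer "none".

Pairwise majorities:
Dunmore vs Penrith: Penrith, 12–3.
Dunmore vs Brixley: Brixley, 8–7.
Dunmore vs Kelston: Dunmore preferred on 1+5+1 = 7 ballots; Kelston wins 8–7.
Penrith vs Brixley: 5+3+1 = 9 for Penrith, 6 for Brixley — Penrith by 9–6.
Penrith vs Kelston: 1+5+1 = 7 for Penrith, 8 for Kelston — Kelston by 8–7.
Brixley vs Kelston: 6 to 9, Kelston.
Dunmore loses to every other city — it is the Condorcet loser.

Dunmore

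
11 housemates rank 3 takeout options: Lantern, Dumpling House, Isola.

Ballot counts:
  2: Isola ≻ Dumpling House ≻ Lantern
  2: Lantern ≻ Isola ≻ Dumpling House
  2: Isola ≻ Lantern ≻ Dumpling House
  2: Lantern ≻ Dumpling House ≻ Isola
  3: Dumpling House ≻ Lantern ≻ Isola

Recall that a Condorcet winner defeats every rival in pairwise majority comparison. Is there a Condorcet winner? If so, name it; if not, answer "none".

Lantern

Pairwise majorities:
Lantern vs Dumpling House: Lantern, 6–5.
Lantern vs Isola: 7 to 4, Lantern.
Dumpling House vs Isola: 5 to 6, Isola.
Lantern wins every pairwise contest, so Lantern is the Condorcet winner.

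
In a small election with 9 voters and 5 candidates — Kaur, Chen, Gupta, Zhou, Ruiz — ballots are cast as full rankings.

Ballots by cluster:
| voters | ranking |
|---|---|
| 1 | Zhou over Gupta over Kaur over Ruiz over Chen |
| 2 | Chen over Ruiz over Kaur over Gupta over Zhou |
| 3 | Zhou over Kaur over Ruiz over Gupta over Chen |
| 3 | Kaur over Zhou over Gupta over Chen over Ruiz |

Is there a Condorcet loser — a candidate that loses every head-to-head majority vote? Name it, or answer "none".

Pairwise majorities:
Kaur vs Chen: Kaur is ranked higher on 1+3+3 = 7 ballots, Chen on 2. Kaur wins 7–2.
Kaur vs Gupta: 2+3+3 = 8 for Kaur, 1 for Gupta — Kaur by 8–1.
Kaur vs Zhou: Kaur wins 5–4.
Kaur vs Ruiz: Kaur, 7–2.
Chen vs Gupta: Gupta, 7–2.
Chen vs Zhou: 2 for Chen, 7 for Zhou — Zhou by 7–2.
Chen vs Ruiz: Chen preferred on 2+3 = 5 ballots; Chen wins 5–4.
Gupta–Zhou: Zhou 7–2.
Gupta vs Ruiz: Ruiz wins 5–4.
Zhou vs Ruiz: 7 to 2, Zhou.
Each candidate has at least one pairwise win (Kaur beats Chen; Chen beats Ruiz; Gupta beats Chen; Zhou beats Chen; Ruiz beats Gupta) — no Condorcet loser.

none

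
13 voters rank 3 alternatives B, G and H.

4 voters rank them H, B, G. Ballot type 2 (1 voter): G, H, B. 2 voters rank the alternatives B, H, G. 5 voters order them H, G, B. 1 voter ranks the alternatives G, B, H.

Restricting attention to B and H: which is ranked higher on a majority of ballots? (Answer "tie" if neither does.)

H

Ballots ranking B above H: 2 + 1 = 3.
Ballots ranking H above B: 13 − 3 = 10.
H wins the head-to-head 10–3.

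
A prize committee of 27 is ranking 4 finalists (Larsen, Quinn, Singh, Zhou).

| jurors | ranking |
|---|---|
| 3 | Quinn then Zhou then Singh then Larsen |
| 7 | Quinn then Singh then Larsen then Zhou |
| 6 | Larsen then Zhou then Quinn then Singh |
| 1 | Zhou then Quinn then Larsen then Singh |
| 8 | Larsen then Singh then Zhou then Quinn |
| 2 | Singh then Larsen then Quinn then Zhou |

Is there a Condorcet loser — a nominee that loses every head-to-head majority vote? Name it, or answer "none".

none

Pairwise majorities:
Larsen–Quinn: Larsen 16–11.
Larsen–Singh: Larsen 15–12.
Larsen vs Zhou: Larsen preferred on 7+6+8+2 = 23 ballots; Larsen wins 23–4.
Quinn vs Singh: Quinn wins 17–10.
Quinn vs Zhou: Quinn preferred on 3+7+2 = 12 ballots; Zhou wins 15–12.
Singh vs Zhou: Singh wins 17–10.
Each nominee has at least one pairwise win (Larsen beats Quinn; Quinn beats Singh; Singh beats Zhou; Zhou beats Quinn) — no Condorcet loser.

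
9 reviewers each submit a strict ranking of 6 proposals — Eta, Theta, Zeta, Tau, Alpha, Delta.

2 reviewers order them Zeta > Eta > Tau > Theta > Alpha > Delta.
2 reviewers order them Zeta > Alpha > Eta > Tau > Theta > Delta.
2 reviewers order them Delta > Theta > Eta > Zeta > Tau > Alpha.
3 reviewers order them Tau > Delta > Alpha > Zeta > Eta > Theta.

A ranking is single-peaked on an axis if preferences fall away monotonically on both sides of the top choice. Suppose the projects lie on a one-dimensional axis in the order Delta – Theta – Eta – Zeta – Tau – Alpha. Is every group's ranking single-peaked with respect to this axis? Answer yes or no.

no

Axis positions: Delta=1, Theta=2, Eta=3, Zeta=4, Tau=5, Alpha=6.
Group 1 (peak Zeta at position 4): ranking walks positions 4-3-5-2-6-1, expanding outward from the peak — single-peaked.
Group 2: ranking walks positions 4-6-3-5-2-1; Alpha is ranked above Tau even though Tau lies between Alpha and the peak Zeta on the axis — preferences dip and rise again. Not single-peaked.
Group 3 (peak Delta at position 1): ranking walks positions 1-2-3-4-5-6, expanding outward from the peak — single-peaked.
Group 4: ranking walks positions 5-1-6-4-3-2; Delta is ranked above Zeta even though Zeta lies between Delta and the peak Tau on the axis — preferences dip and rise again. Not single-peaked.
Group 2 violates single-peakedness, so the profile is not single-peaked on this axis.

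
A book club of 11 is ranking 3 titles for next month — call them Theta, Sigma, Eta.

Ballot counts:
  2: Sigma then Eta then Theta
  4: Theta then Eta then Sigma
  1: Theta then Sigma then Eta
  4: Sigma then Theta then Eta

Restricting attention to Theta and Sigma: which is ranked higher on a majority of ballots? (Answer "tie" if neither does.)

Sigma

Ballots ranking Theta above Sigma: 4 + 1 = 5.
Ballots ranking Sigma above Theta: 11 − 5 = 6.
Sigma wins the head-to-head 6–5.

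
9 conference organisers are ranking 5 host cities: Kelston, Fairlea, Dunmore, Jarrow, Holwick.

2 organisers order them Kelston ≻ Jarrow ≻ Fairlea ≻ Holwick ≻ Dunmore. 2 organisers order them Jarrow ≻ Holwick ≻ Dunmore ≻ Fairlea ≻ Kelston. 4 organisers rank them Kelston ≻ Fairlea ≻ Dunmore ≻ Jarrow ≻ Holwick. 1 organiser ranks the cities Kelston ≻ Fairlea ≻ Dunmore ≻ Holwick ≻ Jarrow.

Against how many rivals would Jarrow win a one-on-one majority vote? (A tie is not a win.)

1

Jarrow against each rival (9 organisers):
Jarrow vs Kelston: Kelston wins 7–2.
Jarrow vs Fairlea: 4 to 5, Fairlea.
Jarrow vs Dunmore: Dunmore wins 5–4.
Jarrow vs Holwick: 2+2+4 = 8 for Jarrow, 1 for Holwick — Jarrow by 8–1.
Jarrow beats Holwick; loses to Kelston, Fairlea, Dunmore — 1 pairwise win.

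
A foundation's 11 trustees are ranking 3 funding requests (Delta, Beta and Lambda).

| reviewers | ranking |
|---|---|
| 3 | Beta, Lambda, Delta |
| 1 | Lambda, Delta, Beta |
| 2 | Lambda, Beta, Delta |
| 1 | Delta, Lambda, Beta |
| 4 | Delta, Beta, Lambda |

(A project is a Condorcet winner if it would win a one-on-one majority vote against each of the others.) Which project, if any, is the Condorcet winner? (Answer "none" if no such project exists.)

Head-to-head results (11 reviewers):
Delta vs Beta: Delta preferred on 1+1+4 = 6 ballots; Delta wins 6–5.
Delta vs Lambda: Delta preferred on 1+4 = 5 ballots; Lambda wins 6–5.
Beta vs Lambda: 7 to 4, Beta.
Each project drops at least one matchup (Delta loses to Lambda; Beta loses to Delta; Lambda loses to Beta); the cycle Delta → Beta → Lambda → Delta rules out a Condorcet winner.

none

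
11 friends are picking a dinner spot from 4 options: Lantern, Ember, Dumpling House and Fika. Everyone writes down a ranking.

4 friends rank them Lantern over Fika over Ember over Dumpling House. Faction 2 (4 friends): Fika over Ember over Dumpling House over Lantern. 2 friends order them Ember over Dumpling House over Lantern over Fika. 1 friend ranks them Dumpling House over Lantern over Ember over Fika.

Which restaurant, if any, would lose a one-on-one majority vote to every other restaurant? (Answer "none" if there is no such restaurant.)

Pairwise majorities:
Lantern vs Ember: Lantern is ranked higher on 4+1 = 5 ballots, Ember on 6. Ember wins 6–5.
Lantern vs Dumpling House: 4 to 7, Dumpling House.
Lantern vs Fika: 4+2+1 = 7 for Lantern, 4 for Fika — Lantern by 7–4.
Ember vs Dumpling House: 4+4+2 = 10 for Ember, 1 for Dumpling House — Ember by 10–1.
Ember vs Fika: 3 to 8, Fika.
Dumpling House vs Fika: Dumpling House preferred on 2+1 = 3 ballots; Fika wins 8–3.
Every restaurant wins at least one matchup (Lantern beats Fika; Ember beats Lantern; Dumpling House beats Lantern; Fika beats Ember), so there is no Condorcet loser.

none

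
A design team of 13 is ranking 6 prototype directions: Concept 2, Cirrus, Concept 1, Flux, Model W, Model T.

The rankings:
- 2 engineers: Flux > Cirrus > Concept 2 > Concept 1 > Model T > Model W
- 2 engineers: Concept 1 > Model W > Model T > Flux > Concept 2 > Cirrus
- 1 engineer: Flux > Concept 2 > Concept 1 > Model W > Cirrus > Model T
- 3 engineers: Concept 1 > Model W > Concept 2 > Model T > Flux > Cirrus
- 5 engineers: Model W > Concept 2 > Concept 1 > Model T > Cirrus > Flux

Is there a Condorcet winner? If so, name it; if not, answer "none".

none

Pairwise majorities:
Concept 2 vs Cirrus: Concept 2 wins 11–2.
Concept 2 vs Concept 1: Concept 2 wins 8–5.
Concept 2 vs Flux: Concept 2, 8–5.
Concept 2 vs Model W: Model W wins 10–3.
Concept 2 vs Model T: Concept 2 wins 11–2.
Cirrus vs Concept 1: Concept 1 wins 11–2.
Cirrus–Flux: Flux 8–5.
Cirrus–Model W: Model W 11–2.
Cirrus vs Model T: Model T, 10–3.
Concept 1 vs Flux: Concept 1 wins 10–3.
Concept 1 vs Model W: Concept 1, 8–5.
Concept 1–Model T: Concept 1 13–0.
Flux vs Model W: Model W wins 10–3.
Flux vs Model T: Model T wins 10–3.
Model W vs Model T: Model W, 11–2.
No design is unbeaten: Concept 2 loses to Model W; Cirrus loses to Concept 2; Concept 1 loses to Concept 2; Flux loses to Concept 2; Model W loses to Concept 1; Model T loses to Concept 2. In particular Concept 2 → Concept 1 → Model W → Concept 2 is a majority cycle — no Condorcet winner exists.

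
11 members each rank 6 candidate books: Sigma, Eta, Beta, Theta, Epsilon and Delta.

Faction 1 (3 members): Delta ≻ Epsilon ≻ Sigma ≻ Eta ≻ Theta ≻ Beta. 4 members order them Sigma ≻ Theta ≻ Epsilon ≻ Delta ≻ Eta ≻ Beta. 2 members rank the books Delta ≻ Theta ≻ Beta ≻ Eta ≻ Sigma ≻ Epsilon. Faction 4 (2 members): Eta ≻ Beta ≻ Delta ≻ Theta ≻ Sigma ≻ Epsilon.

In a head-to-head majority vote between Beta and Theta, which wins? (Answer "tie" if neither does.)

Ballots ranking Beta above Theta: 2.
Ballots ranking Theta above Beta: 11 − 2 = 9.
Theta wins the head-to-head 9–2.

Theta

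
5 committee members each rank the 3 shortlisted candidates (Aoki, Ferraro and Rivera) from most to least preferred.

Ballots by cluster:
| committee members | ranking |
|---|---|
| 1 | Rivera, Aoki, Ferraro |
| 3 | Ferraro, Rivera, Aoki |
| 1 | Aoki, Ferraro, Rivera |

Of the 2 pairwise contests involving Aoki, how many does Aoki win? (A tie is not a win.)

Aoki against each rival (5 committee members):
Aoki vs Ferraro: 1+1 = 2 for Aoki, 3 for Ferraro — Ferraro by 3–2.
Aoki vs Rivera: Aoki is ranked higher on 1 ballot, Rivera on 4. Rivera wins 4–1.
Aoki beats no one; loses to Ferraro, Rivera — 0 pairwise wins.

0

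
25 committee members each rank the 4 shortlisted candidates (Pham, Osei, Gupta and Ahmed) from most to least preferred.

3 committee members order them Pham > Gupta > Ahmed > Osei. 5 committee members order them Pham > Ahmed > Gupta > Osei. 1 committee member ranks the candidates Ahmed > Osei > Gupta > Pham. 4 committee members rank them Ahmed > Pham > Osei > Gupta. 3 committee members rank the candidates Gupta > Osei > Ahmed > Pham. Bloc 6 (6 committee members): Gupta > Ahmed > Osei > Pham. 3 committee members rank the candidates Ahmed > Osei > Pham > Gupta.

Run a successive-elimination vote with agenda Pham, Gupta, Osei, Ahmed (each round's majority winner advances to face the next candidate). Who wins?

Round 1: Pham vs Gupta — 15–10, Pham advances.
Round 2: Pham vs Osei — 12–13, Osei advances.
Round 3: Osei vs Ahmed — 3–22, Ahmed advances.
The agenda winner is Ahmed.

Ahmed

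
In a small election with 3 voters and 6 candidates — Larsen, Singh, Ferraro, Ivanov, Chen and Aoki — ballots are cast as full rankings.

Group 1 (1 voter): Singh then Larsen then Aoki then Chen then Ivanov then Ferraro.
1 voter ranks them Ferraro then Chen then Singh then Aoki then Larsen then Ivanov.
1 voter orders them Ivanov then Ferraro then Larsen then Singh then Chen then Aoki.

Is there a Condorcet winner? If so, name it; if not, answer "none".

none

Head-to-head results (3 voters):
Larsen vs Singh: Singh, 2–1.
Larsen vs Ferraro: Ferraro wins 2–1.
Larsen–Ivanov: Larsen 2–1.
Larsen vs Chen: Larsen wins 2–1.
Larsen–Aoki: Larsen 2–1.
Singh–Ferraro: Ferraro 2–1.
Singh vs Ivanov: Singh wins 2–1.
Singh vs Chen: Singh, 2–1.
Singh vs Aoki: Singh, 3–0.
Ferraro–Ivanov: Ivanov 2–1.
Ferraro–Chen: Ferraro 2–1.
Ferraro vs Aoki: Ferraro wins 2–1.
Ivanov vs Chen: Chen wins 2–1.
Ivanov vs Aoki: Aoki wins 2–1.
Chen vs Aoki: Chen, 2–1.
Each candidate drops at least one matchup (Larsen loses to Singh; Singh loses to Ferraro; Ferraro loses to Ivanov; Ivanov loses to Larsen; Chen loses to Larsen; Aoki loses to Larsen); the cycle Larsen → Ivanov → Ferraro → Larsen rules out a Condorcet winner.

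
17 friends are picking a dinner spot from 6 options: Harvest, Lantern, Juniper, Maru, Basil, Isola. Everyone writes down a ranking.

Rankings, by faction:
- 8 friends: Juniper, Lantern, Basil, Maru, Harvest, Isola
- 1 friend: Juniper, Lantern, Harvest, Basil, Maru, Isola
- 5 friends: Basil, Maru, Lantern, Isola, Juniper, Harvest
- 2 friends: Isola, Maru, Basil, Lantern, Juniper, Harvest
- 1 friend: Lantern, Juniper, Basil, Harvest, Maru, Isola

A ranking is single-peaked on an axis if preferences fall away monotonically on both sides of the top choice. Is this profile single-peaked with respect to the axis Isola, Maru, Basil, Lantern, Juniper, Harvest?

yes

Axis positions: Isola=1, Maru=2, Basil=3, Lantern=4, Juniper=5, Harvest=6.
Faction 1 (peak Juniper at position 5): ranking walks positions 5-4-3-2-6-1, expanding outward from the peak — single-peaked.
Faction 2 (peak Juniper at position 5): ranking walks positions 5-4-6-3-2-1, expanding outward from the peak — single-peaked.
Faction 3 (peak Basil at position 3): ranking walks positions 3-2-4-1-5-6, expanding outward from the peak — single-peaked.
Faction 4 (peak Isola at position 1): ranking walks positions 1-2-3-4-5-6, expanding outward from the peak — single-peaked.
Faction 5 (peak Lantern at position 4): ranking walks positions 4-5-3-6-2-1, expanding outward from the peak — single-peaked.
Every ranking is single-peaked on this axis.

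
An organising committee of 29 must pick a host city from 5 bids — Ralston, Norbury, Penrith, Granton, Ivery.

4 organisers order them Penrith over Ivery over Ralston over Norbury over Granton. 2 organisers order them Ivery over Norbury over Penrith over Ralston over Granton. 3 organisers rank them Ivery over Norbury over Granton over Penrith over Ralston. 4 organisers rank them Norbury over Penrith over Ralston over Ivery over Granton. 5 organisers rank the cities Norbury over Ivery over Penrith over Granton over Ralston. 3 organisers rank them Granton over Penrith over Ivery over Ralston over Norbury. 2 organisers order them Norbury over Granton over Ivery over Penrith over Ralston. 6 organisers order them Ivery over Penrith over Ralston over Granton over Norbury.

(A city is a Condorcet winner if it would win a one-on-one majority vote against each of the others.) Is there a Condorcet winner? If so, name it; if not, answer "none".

Check each pair by majority over 29 ballots:
Ralston vs Norbury: Ralston preferred on 4+3+6 = 13 ballots; Norbury wins 16–13.
Ralston vs Penrith: 0 to 29, Penrith.
Ralston vs Granton: 16 to 13, Ralston.
Ralston vs Ivery: 4 to 25, Ivery.
Norbury vs Penrith: 2+3+4+5+2 = 16 for Norbury, 13 for Penrith — Norbury by 16–13.
Norbury vs Granton: Norbury is ranked higher on 4+2+3+4+5+2 = 20 ballots, Granton on 9. Norbury wins 20–9.
Norbury vs Ivery: 11 to 18, Ivery.
Penrith vs Granton: 21 to 8, Penrith.
Penrith vs Ivery: 4+4+3 = 11 for Penrith, 18 for Ivery — Ivery by 18–11.
Granton vs Ivery: Granton is ranked higher on 3+2 = 5 ballots, Ivery on 24. Ivery wins 24–5.
Ivery beats each of Ralston, Norbury, Penrith, Granton — Ivery is the Condorcet winner.

Ivery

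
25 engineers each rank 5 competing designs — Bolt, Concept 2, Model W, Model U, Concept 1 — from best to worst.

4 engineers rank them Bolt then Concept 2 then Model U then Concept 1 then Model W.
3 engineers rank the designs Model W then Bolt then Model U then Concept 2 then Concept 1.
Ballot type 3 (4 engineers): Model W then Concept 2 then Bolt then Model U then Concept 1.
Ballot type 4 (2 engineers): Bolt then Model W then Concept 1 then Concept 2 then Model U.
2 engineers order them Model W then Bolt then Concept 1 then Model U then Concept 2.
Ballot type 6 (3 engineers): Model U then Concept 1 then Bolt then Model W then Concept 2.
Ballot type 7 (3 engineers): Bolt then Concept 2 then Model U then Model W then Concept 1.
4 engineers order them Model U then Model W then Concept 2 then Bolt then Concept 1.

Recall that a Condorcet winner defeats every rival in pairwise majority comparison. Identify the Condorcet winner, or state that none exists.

none

Pairwise majorities:
Bolt vs Concept 2: Bolt wins 17–8.
Bolt–Model W: Model W 13–12.
Bolt–Model U: Bolt 18–7.
Bolt vs Concept 1: Bolt, 22–3.
Concept 2 vs Model W: Model W, 18–7.
Concept 2 vs Model U: Concept 2 wins 13–12.
Concept 2 vs Concept 1: Concept 2 wins 18–7.
Model W vs Model U: Model U, 14–11.
Model W vs Concept 1: Model W, 18–7.
Model U vs Concept 1: Model U, 21–4.
Every design loses at least once (Bolt loses to Model W; Concept 2 loses to Bolt; Model W loses to Model U; Model U loses to Bolt; Concept 1 loses to Bolt). The majority relation contains the cycle Bolt beats Model U beats Model W beats Bolt, so there is no Condorcet winner.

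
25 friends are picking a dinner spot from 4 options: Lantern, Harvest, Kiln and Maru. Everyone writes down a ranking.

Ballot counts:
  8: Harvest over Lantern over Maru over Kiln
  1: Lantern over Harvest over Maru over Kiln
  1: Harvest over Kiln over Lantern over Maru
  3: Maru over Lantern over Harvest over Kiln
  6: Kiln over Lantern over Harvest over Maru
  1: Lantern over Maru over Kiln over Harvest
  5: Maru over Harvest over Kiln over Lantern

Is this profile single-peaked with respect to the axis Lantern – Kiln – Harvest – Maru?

Axis positions: Lantern=1, Kiln=2, Harvest=3, Maru=4.
Bloc 1: ranking walks positions 3-1-4-2; Lantern is ranked above Kiln even though Kiln lies between Lantern and the peak Harvest on the axis — preferences dip and rise again. Not single-peaked.
Bloc 2: ranking walks positions 1-3-4-2; Harvest is ranked above Kiln even though Kiln lies between Harvest and the peak Lantern on the axis — preferences dip and rise again. Not single-peaked.
Bloc 3 (peak Harvest at position 3): ranking walks positions 3-2-1-4, expanding outward from the peak — single-peaked.
Bloc 4: ranking walks positions 4-1-3-2; Lantern is ranked above Harvest even though Harvest lies between Lantern and the peak Maru on the axis — preferences dip and rise again. Not single-peaked.
Bloc 5 (peak Kiln at position 2): ranking walks positions 2-1-3-4, expanding outward from the peak — single-peaked.
Bloc 6: ranking walks positions 1-4-2-3; Maru is ranked above Kiln even though Kiln lies between Maru and the peak Lantern on the axis — preferences dip and rise again. Not single-peaked.
Bloc 7 (peak Maru at position 4): ranking walks positions 4-3-2-1, expanding outward from the peak — single-peaked.
Bloc 1 violates single-peakedness, so the profile is not single-peaked on this axis.

no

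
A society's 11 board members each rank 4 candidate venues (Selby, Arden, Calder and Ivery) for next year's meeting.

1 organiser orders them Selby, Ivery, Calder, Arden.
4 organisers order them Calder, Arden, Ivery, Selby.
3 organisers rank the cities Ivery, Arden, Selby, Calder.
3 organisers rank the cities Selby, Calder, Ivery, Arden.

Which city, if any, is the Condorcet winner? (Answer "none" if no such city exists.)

Head-to-head results (11 organisers):
Selby vs Arden: Arden, 7–4.
Selby vs Calder: 7 to 4, Selby.
Selby vs Ivery: Selby preferred on 1+3 = 4 ballots; Ivery wins 7–4.
Arden–Calder: Calder 8–3.
Arden vs Ivery: Ivery, 7–4.
Calder vs Ivery: Calder wins 7–4.
Each city drops at least one matchup (Selby loses to Arden; Arden loses to Calder; Calder loses to Selby; Ivery loses to Calder); the cycle Selby → Calder → Arden → Selby rules out a Condorcet winner.

none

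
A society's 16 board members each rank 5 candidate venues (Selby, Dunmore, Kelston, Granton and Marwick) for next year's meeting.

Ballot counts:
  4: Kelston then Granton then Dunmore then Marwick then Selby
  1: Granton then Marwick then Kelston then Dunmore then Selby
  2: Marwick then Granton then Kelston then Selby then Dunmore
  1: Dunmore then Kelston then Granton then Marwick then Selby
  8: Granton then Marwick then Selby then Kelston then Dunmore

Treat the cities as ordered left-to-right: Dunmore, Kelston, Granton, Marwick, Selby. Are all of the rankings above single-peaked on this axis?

Axis positions: Dunmore=1, Kelston=2, Granton=3, Marwick=4, Selby=5.
Group 1 (peak Kelston at position 2): ranking walks positions 2-3-1-4-5, expanding outward from the peak — single-peaked.
Group 2 (peak Granton at position 3): ranking walks positions 3-4-2-1-5, expanding outward from the peak — single-peaked.
Group 3 (peak Marwick at position 4): ranking walks positions 4-3-2-5-1, expanding outward from the peak — single-peaked.
Group 4 (peak Dunmore at position 1): ranking walks positions 1-2-3-4-5, expanding outward from the peak — single-peaked.
Group 5 (peak Granton at position 3): ranking walks positions 3-4-5-2-1, expanding outward from the peak — single-peaked.
Every ranking is single-peaked on this axis.

yes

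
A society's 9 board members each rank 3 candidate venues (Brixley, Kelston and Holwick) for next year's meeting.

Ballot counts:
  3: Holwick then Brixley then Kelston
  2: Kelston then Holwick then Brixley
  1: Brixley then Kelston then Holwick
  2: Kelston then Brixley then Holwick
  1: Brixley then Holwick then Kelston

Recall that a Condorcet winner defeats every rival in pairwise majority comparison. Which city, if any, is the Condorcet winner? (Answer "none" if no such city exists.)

none

Check each pair by majority over 9 ballots:
Brixley vs Kelston: 3+1+1 = 5 for Brixley, 4 for Kelston — Brixley by 5–4.
Brixley vs Holwick: Brixley is ranked higher on 1+2+1 = 4 ballots, Holwick on 5. Holwick wins 5–4.
Kelston vs Holwick: Kelston preferred on 2+1+2 = 5 ballots; Kelston wins 5–4.
Each city drops at least one matchup (Brixley loses to Holwick; Kelston loses to Brixley; Holwick loses to Kelston); the cycle Brixley > Kelston > Holwick > Brixley rules out a Condorcet winner.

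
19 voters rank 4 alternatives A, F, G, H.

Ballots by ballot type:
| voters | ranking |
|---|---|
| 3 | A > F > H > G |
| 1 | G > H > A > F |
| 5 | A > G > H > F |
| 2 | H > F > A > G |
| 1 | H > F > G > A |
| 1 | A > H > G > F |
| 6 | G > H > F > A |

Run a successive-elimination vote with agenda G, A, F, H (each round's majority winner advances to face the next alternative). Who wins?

Round 1: G vs A — 8–11, A advances.
Round 2: A vs F — 10–9, A advances.
Round 3: A vs H — 9–10, H advances.
The agenda winner is H.

H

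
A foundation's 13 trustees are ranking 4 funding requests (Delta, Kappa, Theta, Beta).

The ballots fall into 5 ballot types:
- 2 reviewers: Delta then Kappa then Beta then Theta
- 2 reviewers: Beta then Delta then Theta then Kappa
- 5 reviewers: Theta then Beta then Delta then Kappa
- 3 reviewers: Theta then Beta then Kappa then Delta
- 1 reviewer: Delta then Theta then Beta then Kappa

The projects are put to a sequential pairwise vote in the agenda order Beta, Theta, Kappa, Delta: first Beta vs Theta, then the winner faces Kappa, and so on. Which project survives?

Round 1: Beta vs Theta — 4–9, Theta advances.
Round 2: Theta vs Kappa — 11–2, Theta advances.
Round 3: Theta vs Delta — 8–5, Theta advances.
Theta survives the agenda.

Theta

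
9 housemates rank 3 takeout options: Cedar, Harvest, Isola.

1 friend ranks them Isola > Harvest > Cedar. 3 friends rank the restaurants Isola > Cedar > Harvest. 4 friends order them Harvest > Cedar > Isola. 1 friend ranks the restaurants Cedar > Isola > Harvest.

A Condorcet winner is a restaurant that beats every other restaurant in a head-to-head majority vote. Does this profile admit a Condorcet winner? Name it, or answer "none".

Check each pair by majority over 9 ballots:
Cedar vs Harvest: Harvest, 5–4.
Cedar vs Isola: Cedar wins 5–4.
Harvest vs Isola: Isola, 5–4.
Every restaurant loses at least once (Cedar loses to Harvest; Harvest loses to Isola; Isola loses to Cedar). The majority relation contains the cycle Cedar > Isola > Harvest > Cedar, so there is no Condorcet winner.

none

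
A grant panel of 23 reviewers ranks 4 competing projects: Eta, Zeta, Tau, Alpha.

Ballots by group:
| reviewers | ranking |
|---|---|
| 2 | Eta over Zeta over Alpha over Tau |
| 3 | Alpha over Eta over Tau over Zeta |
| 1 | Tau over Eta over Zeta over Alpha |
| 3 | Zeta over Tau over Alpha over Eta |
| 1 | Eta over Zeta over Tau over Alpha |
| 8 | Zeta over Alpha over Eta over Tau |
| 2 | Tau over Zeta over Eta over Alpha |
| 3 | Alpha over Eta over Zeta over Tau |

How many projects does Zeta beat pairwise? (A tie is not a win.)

Zeta against each rival (23 reviewers):
Zeta vs Eta: Zeta wins 13–10.
Zeta–Tau: Zeta 17–6.
Zeta vs Alpha: Zeta wins 17–6.
Zeta beats Eta, Tau, Alpha — 3 pairwise wins.

3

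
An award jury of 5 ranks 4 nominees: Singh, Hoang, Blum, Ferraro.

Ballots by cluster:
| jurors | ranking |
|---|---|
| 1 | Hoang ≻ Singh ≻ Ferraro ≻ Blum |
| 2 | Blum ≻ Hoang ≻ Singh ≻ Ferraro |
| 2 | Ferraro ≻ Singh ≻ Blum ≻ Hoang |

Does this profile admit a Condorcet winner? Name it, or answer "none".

none

Check each pair by majority over 5 ballots:
Singh vs Hoang: Hoang wins 3–2.
Singh vs Blum: Singh, 3–2.
Singh vs Ferraro: Singh wins 3–2.
Hoang–Blum: Blum 4–1.
Hoang–Ferraro: Hoang 3–2.
Blum vs Ferraro: Ferraro, 3–2.
No nominee is unbeaten: Singh loses to Hoang; Hoang loses to Blum; Blum loses to Singh; Ferraro loses to Singh. In particular Singh beats Blum beats Hoang beats Singh is a majority cycle — no Condorcet winner exists.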